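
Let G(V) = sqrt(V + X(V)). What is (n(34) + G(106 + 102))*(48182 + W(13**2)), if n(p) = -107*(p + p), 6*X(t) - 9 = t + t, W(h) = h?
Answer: -351801876 + 16117*sqrt(10038)/2 ≈ -3.5099e+8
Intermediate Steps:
X(t) = 3/2 + t/3 (X(t) = 3/2 + (t + t)/6 = 3/2 + (2*t)/6 = 3/2 + t/3)
G(V) = sqrt(3/2 + 4*V/3) (G(V) = sqrt(V + (3/2 + V/3)) = sqrt(3/2 + 4*V/3))
n(p) = -214*p
(n(34) + G(106 + 102))*(48182 + W(13**2)) = (-214*34 + sqrt(54 + 48*(106 + 102))/6)*(48182 + 13**2) = (-7276 + sqrt(54 + 48*208)/6)*(48182 + 169) = (-7276 + sqrt(54 + 9984)/6)*48351 = (-7276 + sqrt(10038)/6)*48351 = -351801876 + 16117*sqrt(10038)/2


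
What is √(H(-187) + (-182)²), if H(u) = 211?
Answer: √33335 ≈ 182.58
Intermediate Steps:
√(H(-187) + (-182)²) = √(211 + (-182)²) = √(211 + 33124) = √33335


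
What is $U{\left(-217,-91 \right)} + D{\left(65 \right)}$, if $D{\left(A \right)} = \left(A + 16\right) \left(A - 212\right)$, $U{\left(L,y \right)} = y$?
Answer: $-11998$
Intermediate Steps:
$D{\left(A \right)} = \left(-212 + A\right) \left(16 + A\right)$ ($D{\left(A \right)} = \left(16 + A\right) \left(-212 + A\right) = \left(-212 + A\right) \left(16 + A\right)$)
$U{\left(-217,-91 \right)} + D{\left(65 \right)} = -91 - \left(16132 - 4225\right) = -91 - 11907 = -11998$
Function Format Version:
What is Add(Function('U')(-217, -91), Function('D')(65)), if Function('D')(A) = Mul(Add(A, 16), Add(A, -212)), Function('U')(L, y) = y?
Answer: -11998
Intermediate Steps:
Function('D')(A) = Mul(Add(-212, A), Add(16, A)) (Function('D')(A) = Mul(Add(16, A), Add(-212, A)) = Mul(Add(-212, A), Add(16, A)))
Add(Function('U')(-217, -91), Function('D')(65)) = Add(-91, Add(-3392, Pow(65, 2), Mul(-196, 65))) = Add(-91, Add(-3392, 4225, -12740)) = Add(-91, -11907) = -11998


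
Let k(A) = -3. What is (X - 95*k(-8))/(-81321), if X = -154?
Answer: -131/81321 ≈ -0.0016109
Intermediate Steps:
(X - 95*k(-8))/(-81321) = (-154 - 95*(-3))/(-81321) = (-154 + 285)*(-1/81321) = 131*(-1/81321) = -131/81321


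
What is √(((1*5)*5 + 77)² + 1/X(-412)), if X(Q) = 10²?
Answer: √1040401/10 ≈ 102.00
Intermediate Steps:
X(Q) = 100
√(((1*5)*5 + 77)² + 1/X(-412)) = √(((1*5)*5 + 77)² + 1/100) = √((5*5 + 77)² + 1/100) = √((25 + 77)² + 1/100) = √(102² + 1/100) = √(10404 + 1/100) = √(1040401/100) = √1040401/10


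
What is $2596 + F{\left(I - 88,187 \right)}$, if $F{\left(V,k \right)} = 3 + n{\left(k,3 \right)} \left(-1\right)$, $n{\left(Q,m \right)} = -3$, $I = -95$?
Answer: $2602$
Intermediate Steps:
$F{\left(V,k \right)} = 6$ ($F{\left(V,k \right)} = 3 - -3 = 3 + 3 = 6$)
$2596 + F{\left(I - 88,187 \right)} = 2596 + 6 = 2602$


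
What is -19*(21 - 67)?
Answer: 874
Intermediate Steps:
-19*(21 - 67) = -19*(-46) = 874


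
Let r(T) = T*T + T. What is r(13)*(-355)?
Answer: -64610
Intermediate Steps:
r(T) = T + T² (r(T) = T² + T = T + T²)
r(13)*(-355) = (13*(1 + 13))*(-355) = (13*14)*(-355) = 182*(-355) = -64610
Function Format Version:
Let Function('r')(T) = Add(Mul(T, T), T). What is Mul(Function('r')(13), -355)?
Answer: -64610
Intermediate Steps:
Function('r')(T) = Add(T, Pow(T, 2)) (Function('r')(T) = Add(Pow(T, 2), T) = Add(T, Pow(T, 2)))
Mul(Function('r')(13), -355) = Mul(Mul(13, Add(1, 13)), -355) = Mul(Mul(13, 14), -355) = Mul(182, -355) = -64610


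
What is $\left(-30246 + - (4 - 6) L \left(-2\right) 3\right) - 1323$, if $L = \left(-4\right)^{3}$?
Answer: $-30801$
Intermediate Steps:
$L = -64$
$\left(-30246 + - (4 - 6) L \left(-2\right) 3\right) - 1323 = \left(-30246 + - (4 - 6) \left(-64\right) \left(-2\right) 3\right) - 1323 = \left(-30246 + \left(-1\right) \left(-2\right) 128 \cdot 3\right) - 1323 = \left(-30246 + 2 \cdot 384\right) - 1323 = \left(-30246 + 768\right) - 1323 = -29478 - 1323 = -30801$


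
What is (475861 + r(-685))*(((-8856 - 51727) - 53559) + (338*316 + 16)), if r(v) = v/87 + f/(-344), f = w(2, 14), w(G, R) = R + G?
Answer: -13027257510296/3741 ≈ -3.4823e+9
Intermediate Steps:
w(G, R) = G + R
f = 16 (f = 2 + 14 = 16)
r(v) = -2/43 + v/87 (r(v) = v/87 + 16/(-344) = v*(1/87) + 16*(-1/344) = v/87 - 2/43 = -2/43 + v/87)
(475861 + r(-685))*(((-8856 - 51727) - 53559) + (338*316 + 16)) = (475861 + (-2/43 + (1/87)*(-685)))*(((-8856 - 51727) - 53559) + (338*316 + 16)) = (475861 + (-2/43 - 685/87))*((-60583 - 53559) + (106808 + 16)) = (475861 - 29629/3741)*(-114142 + 106824) = (1780166372/3741)*(-7318) = -13027257510296/3741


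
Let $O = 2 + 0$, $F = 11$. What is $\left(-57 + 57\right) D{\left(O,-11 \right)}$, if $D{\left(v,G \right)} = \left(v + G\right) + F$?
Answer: $0$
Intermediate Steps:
$O = 2$
$D{\left(v,G \right)} = 11 + G + v$ ($D{\left(v,G \right)} = \left(v + G\right) + 11 = \left(G + v\right) + 11 = 11 + G + v$)
$\left(-57 + 57\right) D{\left(O,-11 \right)} = \left(-57 + 57\right) \left(11 - 11 + 2\right) = 0 \cdot 2 = 0$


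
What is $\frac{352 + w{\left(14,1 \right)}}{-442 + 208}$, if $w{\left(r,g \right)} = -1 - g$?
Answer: $- \frac{175}{117} \approx -1.4957$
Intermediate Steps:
$\frac{352 + w{\left(14,1 \right)}}{-442 + 208} = \frac{352 - 2}{-442 + 208} = \frac{352 - 2}{-234} = \left(352 - 2\right) \left(- \frac{1}{234}\right) = 350 \left(- \frac{1}{234}\right) = - \frac{175}{117}$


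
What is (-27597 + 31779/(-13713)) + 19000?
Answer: -39307480/4571 ≈ -8599.3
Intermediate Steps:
(-27597 + 31779/(-13713)) + 19000 = (-27597 + 31779*(-1/13713)) + 19000 = (-27597 - 10593/4571) + 19000 = -126156480/4571 + 19000 = -39307480/4571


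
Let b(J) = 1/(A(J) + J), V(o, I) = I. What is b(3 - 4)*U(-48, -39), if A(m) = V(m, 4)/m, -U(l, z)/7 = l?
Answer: -336/5 ≈ -67.200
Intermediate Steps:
U(l, z) = -7*l
A(m) = 4/m
b(J) = 1/(J + 4/J) (b(J) = 1/(4/J + J) = 1/(J + 4/J))
b(3 - 4)*U(-48, -39) = ((3 - 4)/(4 + (3 - 4)**2))*(-7*(-48)) = -1/(4 + (-1)**2)*336 = -1/(4 + 1)*336 = -1/5*336 = -336/5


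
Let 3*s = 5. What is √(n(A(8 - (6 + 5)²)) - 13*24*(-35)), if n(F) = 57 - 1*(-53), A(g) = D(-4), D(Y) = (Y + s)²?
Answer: √11030 ≈ 105.02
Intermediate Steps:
s = 5/3 (s = (⅓)*5 = 5/3 ≈ 1.6667)
D(Y) = (5/3 + Y)² (D(Y) = (Y + 5/3)² = (5/3 + Y)²)
A(g) = 49/9 (A(g) = (5 + 3*(-4))²/9 = (5 - 12)²/9 = (⅑)*(-7)² = (⅑)*49 = 49/9)
n(F) = 110 (n(F) = 57 + 53 = 110)
√(n(A(8 - (6 + 5)²)) - 13*24*(-35)) = √(110 - 13*24*(-35)) = √(110 - 312*(-35)) = √(110 + 10920) = √11030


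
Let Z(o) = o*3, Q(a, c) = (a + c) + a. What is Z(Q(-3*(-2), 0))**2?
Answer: 1296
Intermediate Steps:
Q(a, c) = c + 2*a
Z(o) = 3*o
Z(Q(-3*(-2), 0))**2 = (3*(0 + 2*(-3*(-2))))**2 = (3*(0 + 2*6))**2 = (3*(0 + 12))**2 = (3*12)**2 = 36**2 = 1296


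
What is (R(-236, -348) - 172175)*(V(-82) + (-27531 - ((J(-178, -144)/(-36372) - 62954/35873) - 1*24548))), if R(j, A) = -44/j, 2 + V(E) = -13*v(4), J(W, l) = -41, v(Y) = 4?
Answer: 20115018826378439689/38490796302 ≈ 5.2259e+8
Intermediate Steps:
V(E) = -54 (V(E) = -2 - 13*4 = -2 - 52 = -54)
(R(-236, -348) - 172175)*(V(-82) + (-27531 - ((J(-178, -144)/(-36372) - 62954/35873) - 1*24548))) = (-44/(-236) - 172175)*(-54 + (-27531 - ((-41/(-36372) - 62954/35873) - 1*24548))) = (-44*(-1/236) - 172175)*(-54 + (-27531 - ((-41*(-1/36372) - 62954*1/35873) - 24548))) = (11/59 - 172175)*(-54 + (-27531 - ((41/36372 - 62954/35873) - 24548))) = -10158314*(-54 + (-27531 - (-2288292095/1304772756 - 24548)))/59 = -10158314*(-54 + (-27531 - 1*(-32031849906383/1304772756)))/59 = -10158314*(-54 + (-27531 + 32031849906383/1304772756))/59 = -10158314*(-54 - 3889848839053/1304772756)/59 = -10158314/59*(-3960306567877/1304772756) = 20115018826378439689/38490796302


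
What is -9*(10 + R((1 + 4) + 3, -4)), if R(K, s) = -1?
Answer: -81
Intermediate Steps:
-9*(10 + R((1 + 4) + 3, -4)) = -9*(10 - 1) = -9*9 = -81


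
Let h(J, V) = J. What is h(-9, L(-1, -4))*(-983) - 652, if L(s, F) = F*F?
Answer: 8195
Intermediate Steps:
L(s, F) = F²
h(-9, L(-1, -4))*(-983) - 652 = -9*(-983) - 652 = 8847 - 652 = 8195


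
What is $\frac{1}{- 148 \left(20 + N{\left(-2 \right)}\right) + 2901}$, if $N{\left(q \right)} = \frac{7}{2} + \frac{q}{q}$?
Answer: $- \frac{1}{725} \approx -0.0013793$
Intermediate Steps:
$N{\left(q \right)} = \frac{9}{2}$ ($N{\left(q \right)} = 7 \cdot \frac{1}{2} + 1 = \frac{7}{2} + 1 = \frac{9}{2}$)
$\frac{1}{- 148 \left(20 + N{\left(-2 \right)}\right) + 2901} = \frac{1}{- 148 \left(20 + \frac{9}{2}\right) + 2901} = \frac{1}{\left(-148\right) \frac{49}{2} + 2901} = \frac{1}{-3626 + 2901} = \frac{1}{-725} = - \frac{1}{725}$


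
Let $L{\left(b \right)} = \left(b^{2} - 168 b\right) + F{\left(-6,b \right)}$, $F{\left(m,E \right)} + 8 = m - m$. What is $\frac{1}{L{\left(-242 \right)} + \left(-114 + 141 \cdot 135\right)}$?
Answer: $\frac{1}{118133} \approx 8.465 \cdot 10^{-6}$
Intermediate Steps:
$F{\left(m,E \right)} = -8$ ($F{\left(m,E \right)} = -8 + \left(m - m\right) = -8 + 0 = -8$)
$L{\left(b \right)} = -8 + b^{2} - 168 b$ ($L{\left(b \right)} = \left(b^{2} - 168 b\right) - 8 = -8 + b^{2} - 168 b$)
$\frac{1}{L{\left(-242 \right)} + \left(-114 + 141 \cdot 135\right)} = \frac{1}{\left(-8 + \left(-242\right)^{2} - -40656\right) + \left(-114 + 141 \cdot 135\right)} = \frac{1}{\left(-8 + 58564 + 40656\right) + \left(-114 + 19035\right)} = \frac{1}{99212 + 18921} = \frac{1}{118133}$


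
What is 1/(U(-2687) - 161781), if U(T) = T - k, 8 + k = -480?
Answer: -1/163980 ≈ -6.0983e-6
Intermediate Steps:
k = -488 (k = -8 - 480 = -488)
U(T) = 488 + T (U(T) = T - 1*(-488) = T + 488 = 488 + T)
1/(U(-2687) - 161781) = 1/((488 - 2687) - 161781) = 1/(-2199 - 161781) = 1/(-163980) = -1/163980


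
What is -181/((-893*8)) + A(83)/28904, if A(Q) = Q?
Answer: 91009/3226409 ≈ 0.028208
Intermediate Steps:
-181/((-893*8)) + A(83)/28904 = -181/((-893*8)) + 83/28904 = -181/((-1*7144)) + 83*(1/28904) = -181/(-7144) + 83/28904 = -181*(-1/7144) + 83/28904 = 181/7144 + 83/28904 = 91009/3226409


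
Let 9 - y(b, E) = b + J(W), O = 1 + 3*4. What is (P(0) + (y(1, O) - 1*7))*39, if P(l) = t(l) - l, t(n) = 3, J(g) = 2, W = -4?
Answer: 78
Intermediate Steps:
O = 13 (O = 1 + 12 = 13)
y(b, E) = 7 - b (y(b, E) = 9 - (b + 2) = 9 - (2 + b) = 9 + (-2 - b) = 7 - b)
P(l) = 3 - l
(P(0) + (y(1, O) - 1*7))*39 = ((3 - 1*0) + ((7 - 1*1) - 1*7))*39 = ((3 + 0) + ((7 - 1) - 7))*39 = (3 + (6 - 7))*39 = (3 - 1)*39 = 2*39 = 78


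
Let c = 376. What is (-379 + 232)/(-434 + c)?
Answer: 147/58 ≈ 2.5345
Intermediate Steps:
(-379 + 232)/(-434 + c) = (-379 + 232)/(-434 + 376) = -147/(-58) = -147*(-1/58) = 147/58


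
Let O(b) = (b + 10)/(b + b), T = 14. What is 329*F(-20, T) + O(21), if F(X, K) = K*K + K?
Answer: 2901811/42 ≈ 69091.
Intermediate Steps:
O(b) = (10 + b)/(2*b) (O(b) = (10 + b)/((2*b)) = (10 + b)*(1/(2*b)) = (10 + b)/(2*b))
F(X, K) = K + K² (F(X, K) = K² + K = K + K²)
329*F(-20, T) + O(21) = 329*(14*(1 + 14)) + (½)*(10 + 21)/21 = 329*(14*15) + (½)*(1/21)*31 = 329*210 + 31/42 = 69090 + 31/42 = 2901811/42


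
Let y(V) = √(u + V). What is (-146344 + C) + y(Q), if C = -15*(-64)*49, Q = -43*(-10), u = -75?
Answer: -99304 + √355 ≈ -99285.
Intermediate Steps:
Q = 430
C = 47040 (C = 960*49 = 47040)
y(V) = √(-75 + V)
(-146344 + C) + y(Q) = (-146344 + 47040) + √(-75 + 430) = -99304 + √355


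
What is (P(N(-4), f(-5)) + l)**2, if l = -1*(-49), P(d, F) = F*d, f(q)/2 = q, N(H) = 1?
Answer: 1521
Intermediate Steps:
f(q) = 2*q
l = 49
(P(N(-4), f(-5)) + l)**2 = ((2*(-5))*1 + 49)**2 = (-10*1 + 49)**2 = (-10 + 49)**2 = 39**2 = 1521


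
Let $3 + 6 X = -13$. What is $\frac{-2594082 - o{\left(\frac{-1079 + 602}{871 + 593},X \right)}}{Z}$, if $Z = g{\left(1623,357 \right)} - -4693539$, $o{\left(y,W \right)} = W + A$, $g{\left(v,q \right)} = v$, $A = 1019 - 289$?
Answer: $- \frac{3892214}{7042743} \approx -0.55266$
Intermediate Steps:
$A = 730$
$X = - \frac{8}{3}$ ($X = - \frac{1}{2} + \frac{1}{6} \left(-13\right) = - \frac{1}{2} - \frac{13}{6} = - \frac{8}{3} \approx -2.6667$)
$o{\left(y,W \right)} = 730 + W$ ($o{\left(y,W \right)} = W + 730 = 730 + W$)
$Z = 4695162$ ($Z = 1623 - -4693539 = 1623 + 4693539 = 4695162$)
$\frac{-2594082 - o{\left(\frac{-1079 + 602}{871 + 593},X \right)}}{Z} = \frac{-2594082 - \left(730 - \frac{8}{3}\right)}{4695162} = \left(-2594082 - \frac{2182}{3}\right) \frac{1}{4695162} = \left(- \frac{7784428}{3}\right) \frac{1}{4695162} = - \frac{3892214}{7042743}$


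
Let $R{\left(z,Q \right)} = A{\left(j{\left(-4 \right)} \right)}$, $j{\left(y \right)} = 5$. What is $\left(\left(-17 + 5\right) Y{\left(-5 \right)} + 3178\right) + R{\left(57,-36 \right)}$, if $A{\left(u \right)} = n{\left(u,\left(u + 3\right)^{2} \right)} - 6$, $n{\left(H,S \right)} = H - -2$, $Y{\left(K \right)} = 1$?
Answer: $3167$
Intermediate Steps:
$n{\left(H,S \right)} = 2 + H$ ($n{\left(H,S \right)} = H + 2 = 2 + H$)
$A{\left(u \right)} = -4 + u$ ($A{\left(u \right)} = \left(2 + u\right) - 6 = -4 + u$)
$R{\left(z,Q \right)} = 1$ ($R{\left(z,Q \right)} = -4 + 5 = 1$)
$\left(\left(-17 + 5\right) Y{\left(-5 \right)} + 3178\right) + R{\left(57,-36 \right)} = \left(\left(-17 + 5\right) 1 + 3178\right) + 1 = \left(\left(-12\right) 1 + 3178\right) + 1 = \left(-12 + 3178\right) + 1 = 3166 + 1 = 3167$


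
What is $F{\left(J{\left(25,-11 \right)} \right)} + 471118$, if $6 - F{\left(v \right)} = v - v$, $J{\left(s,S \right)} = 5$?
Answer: $471124$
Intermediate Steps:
$F{\left(v \right)} = 6$ ($F{\left(v \right)} = 6 - \left(v - v\right) = 6 - 0 = 6 + 0 = 6$)
$F{\left(J{\left(25,-11 \right)} \right)} + 471118 = 6 + 471118 = 471124$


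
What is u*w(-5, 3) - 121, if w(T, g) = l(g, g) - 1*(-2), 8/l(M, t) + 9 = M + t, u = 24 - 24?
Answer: -121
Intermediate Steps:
u = 0
l(M, t) = 8/(-9 + M + t) (l(M, t) = 8/(-9 + (M + t)) = 8/(-9 + M + t))
w(T, g) = 2 + 8/(-9 + 2*g) (w(T, g) = 8/(-9 + g + g) - 1*(-2) = 8/(-9 + 2*g) + 2 = 2 + 8/(-9 + 2*g))
u*w(-5, 3) - 121 = 0*(2*(-5 + 2*3)/(-9 + 2*3)) - 121 = 0*(2*(-5 + 6)/(-9 + 6)) - 121 = 0*(2*1/(-3)) - 121 = 0*(2*(-⅓)*1) - 121 = 0*(-⅔) - 121 = 0 - 121 = -121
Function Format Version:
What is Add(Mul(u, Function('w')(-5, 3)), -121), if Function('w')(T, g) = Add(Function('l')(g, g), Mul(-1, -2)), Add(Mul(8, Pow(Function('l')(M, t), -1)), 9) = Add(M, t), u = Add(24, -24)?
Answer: -121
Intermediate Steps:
u = 0
Function('l')(M, t) = Mul(8, Pow(Add(-9, M, t), -1)) (Function('l')(M, t) = Mul(8, Pow(Add(-9, Add(M, t)), -1)) = Mul(8, Pow(Add(-9, M, t), -1)))
Function('w')(T, g) = Add(2, Mul(8, Pow(Add(-9, Mul(2, g)), -1))) (Function('w')(T, g) = Add(Mul(8, Pow(Add(-9, g, g), -1)), Mul(-1, -2)) = Add(Mul(8, Pow(Add(-9, Mul(2, g)), -1)), 2) = Add(2, Mul(8, Pow(Add(-9, Mul(2, g)), -1))))
Add(Mul(u, Function('w')(-5, 3)), -121) = Add(Mul(0, Mul(2, Pow(Add(-9, Mul(2, 3)), -1), Add(-5, Mul(2, 3)))), -121) = Add(Mul(0, Mul(2, Pow(Add(-9, 6), -1), Add(-5, 6))), -121) = Add(Mul(0, Mul(2, Pow(-3, -1), 1)), -121) = Add(Mul(0, Mul(2, Rational(-1, 3), 1)), -121) = Add(Mul(0, Rational(-2, 3)), -121) = Add(0, -121) = -121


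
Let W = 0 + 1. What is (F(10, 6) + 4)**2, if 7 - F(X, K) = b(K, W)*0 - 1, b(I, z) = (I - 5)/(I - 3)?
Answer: 144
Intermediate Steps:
W = 1
b(I, z) = (-5 + I)/(-3 + I)
F(X, K) = 8 (F(X, K) = 7 - (((-5 + K)/(-3 + K))*0 - 1) = 7 - (0 - 1) = 7 - 1*(-1) = 7 + 1 = 8)
(F(10, 6) + 4)**2 = (8 + 4)**2 = 12**2 = 144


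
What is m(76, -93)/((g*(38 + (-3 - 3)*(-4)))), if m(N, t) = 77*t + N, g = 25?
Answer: -1417/310 ≈ -4.5710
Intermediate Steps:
m(N, t) = N + 77*t
m(76, -93)/((g*(38 + (-3 - 3)*(-4)))) = (76 + 77*(-93))/((25*(38 + (-3 - 3)*(-4)))) = (76 - 7161)/((25*(38 - 6*(-4)))) = -7085*1/(25*(38 + 24)) = -7085/(25*62) = -7085/1550 = -7085*1/1550 = -1417/310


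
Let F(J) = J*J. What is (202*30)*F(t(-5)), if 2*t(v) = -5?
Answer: 37875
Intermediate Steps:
t(v) = -5/2 (t(v) = (½)*(-5) = -5/2)
F(J) = J²
(202*30)*F(t(-5)) = (202*30)*(-5/2)² = 6060*(25/4) = 37875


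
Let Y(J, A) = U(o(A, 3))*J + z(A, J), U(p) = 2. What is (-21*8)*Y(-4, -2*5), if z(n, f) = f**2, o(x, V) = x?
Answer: -1344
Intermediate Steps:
Y(J, A) = J**2 + 2*J (Y(J, A) = 2*J + J**2 = J**2 + 2*J)
(-21*8)*Y(-4, -2*5) = (-21*8)*(-4*(2 - 4)) = -(-672)*(-2) = -168*8 = -1344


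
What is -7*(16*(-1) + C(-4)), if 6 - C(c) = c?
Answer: 42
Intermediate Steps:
C(c) = 6 - c
-7*(16*(-1) + C(-4)) = -7*(16*(-1) + (6 - 1*(-4))) = -7*(-16 + (6 + 4)) = -7*(-16 + 10) = -7*(-6) = 42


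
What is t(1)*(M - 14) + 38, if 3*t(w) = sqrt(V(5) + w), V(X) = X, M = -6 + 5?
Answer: 38 - 5*sqrt(6) ≈ 25.753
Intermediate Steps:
M = -1
t(w) = sqrt(5 + w)/3
t(1)*(M - 14) + 38 = (sqrt(5 + 1)/3)*(-1 - 14) + 38 = (sqrt(6)/3)*(-15) + 38 = -5*sqrt(6) + 38 = 38 - 5*sqrt(6)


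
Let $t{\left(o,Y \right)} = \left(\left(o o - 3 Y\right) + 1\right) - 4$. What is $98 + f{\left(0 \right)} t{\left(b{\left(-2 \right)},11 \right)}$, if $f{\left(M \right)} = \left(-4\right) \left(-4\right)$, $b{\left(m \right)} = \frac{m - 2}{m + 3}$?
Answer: $-222$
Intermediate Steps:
$b{\left(m \right)} = \frac{-2 + m}{3 + m}$
$f{\left(M \right)} = 16$
$t{\left(o,Y \right)} = -3 + o^{2} - 3 Y$ ($t{\left(o,Y \right)} = \left(\left(o^{2} - 3 Y\right) + 1\right) - 4 = \left(1 + o^{2} - 3 Y\right) - 4 = -3 + o^{2} - 3 Y$)
$98 + f{\left(0 \right)} t{\left(b{\left(-2 \right)},11 \right)} = 98 + 16 \left(-3 + \left(\frac{-2 - 2}{3 - 2}\right)^{2} - 33\right) = 98 + 16 \left(-3 + \left(1^{-1} \left(-4\right)\right)^{2} - 33\right) = 98 + 16 \left(-3 + \left(1 \left(-4\right)\right)^{2} - 33\right) = 98 + 16 \left(-3 + \left(-4\right)^{2} - 33\right) = 98 + 16 \left(-3 + 16 - 33\right) = 98 + 16 \left(-20\right) = 98 - 320 = -222$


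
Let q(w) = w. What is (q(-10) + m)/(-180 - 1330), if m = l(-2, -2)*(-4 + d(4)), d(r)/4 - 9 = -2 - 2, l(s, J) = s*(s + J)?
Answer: -59/755 ≈ -0.078146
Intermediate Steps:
l(s, J) = s*(J + s)
d(r) = 20 (d(r) = 36 + 4*(-2 - 2) = 36 + 4*(-4) = 36 - 16 = 20)
m = 128 (m = (-2*(-2 - 2))*(-4 + 20) = -2*(-4)*16 = 8*16 = 128)
(q(-10) + m)/(-180 - 1330) = (-10 + 128)/(-180 - 1330) = 118/(-1510) = -1/1510*118 = -59/755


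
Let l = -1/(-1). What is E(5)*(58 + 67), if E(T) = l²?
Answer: 125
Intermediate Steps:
l = 1 (l = -1*(-1) = 1)
E(T) = 1 (E(T) = 1² = 1)
E(5)*(58 + 67) = 1*(58 + 67) = 1*125 = 125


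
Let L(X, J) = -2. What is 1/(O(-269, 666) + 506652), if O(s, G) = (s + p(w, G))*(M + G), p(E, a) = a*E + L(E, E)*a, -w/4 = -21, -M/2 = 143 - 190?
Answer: 1/41807332 ≈ 2.3919e-8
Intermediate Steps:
M = 94 (M = -2*(143 - 190) = -2*(-47) = 94)
w = 84 (w = -4*(-21) = 84)
p(E, a) = -2*a + E*a (p(E, a) = a*E - 2*a = E*a - 2*a = -2*a + E*a)
O(s, G) = (94 + G)*(s + 82*G) (O(s, G) = (s + G*(-2 + 84))*(94 + G) = (s + G*82)*(94 + G) = (s + 82*G)*(94 + G) = (94 + G)*(s + 82*G))
1/(O(-269, 666) + 506652) = 1/((82*666**2 + 94*(-269) + 7708*666 + 666*(-269)) + 506652) = 1/((82*443556 - 25286 + 5133528 - 179154) + 506652) = 1/((36371592 - 25286 + 5133528 - 179154) + 506652) = 1/(41300680 + 506652) = 1/41807332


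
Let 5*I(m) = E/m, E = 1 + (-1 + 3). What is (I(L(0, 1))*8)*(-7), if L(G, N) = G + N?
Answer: -168/5 ≈ -33.600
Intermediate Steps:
E = 3 (E = 1 + 2 = 3)
I(m) = 3/(5*m) (I(m) = (3/m)/5 = 3/(5*m))
(I(L(0, 1))*8)*(-7) = ((3/(5*(0 + 1)))*8)*(-7) = (((⅗)/1)*8)*(-7) = (((⅗)*1)*8)*(-7) = ((⅗)*8)*(-7) = (24/5)*(-7) = -168/5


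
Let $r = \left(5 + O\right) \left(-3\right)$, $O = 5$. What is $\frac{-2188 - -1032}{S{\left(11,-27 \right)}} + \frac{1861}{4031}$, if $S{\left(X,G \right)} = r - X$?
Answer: $\frac{4736137}{165271} \approx 28.657$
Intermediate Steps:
$r = -30$ ($r = \left(5 + 5\right) \left(-3\right) = 10 \left(-3\right) = -30$)
$S{\left(X,G \right)} = -30 - X$
$\frac{-2188 - -1032}{S{\left(11,-27 \right)}} + \frac{1861}{4031} = \frac{-2188 - -1032}{-30 - 11} + \frac{1861}{4031} = \frac{-2188 + 1032}{-30 - 11} + 1861 \cdot \frac{1}{4031} = - \frac{1156}{-41} + \frac{1861}{4031} = \left(-1156\right) \left(- \frac{1}{41}\right) + \frac{1861}{4031} = \frac{1156}{41} + \frac{1861}{4031} = \frac{4736137}{165271}$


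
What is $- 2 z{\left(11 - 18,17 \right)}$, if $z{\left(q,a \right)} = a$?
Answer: $-34$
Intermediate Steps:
$- 2 z{\left(11 - 18,17 \right)} = \left(-2\right) 17 = -34$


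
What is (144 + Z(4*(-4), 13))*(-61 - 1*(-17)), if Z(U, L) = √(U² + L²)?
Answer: -6336 - 220*√17 ≈ -7243.1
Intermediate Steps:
Z(U, L) = √(L² + U²)
(144 + Z(4*(-4), 13))*(-61 - 1*(-17)) = (144 + √(13² + (4*(-4))²))*(-61 - 1*(-17)) = (144 + √(169 + (-16)²))*(-61 + 17) = (144 + √(169 + 256))*(-44) = (144 + √425)*(-44) = (144 + 5*√17)*(-44) = -6336 - 220*√17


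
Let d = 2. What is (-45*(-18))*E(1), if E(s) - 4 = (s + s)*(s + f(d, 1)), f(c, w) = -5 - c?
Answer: -6480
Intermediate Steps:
E(s) = 4 + 2*s*(-7 + s) (E(s) = 4 + (s + s)*(s + (-5 - 1*2)) = 4 + (2*s)*(s + (-5 - 2)) = 4 + (2*s)*(s - 7) = 4 + (2*s)*(-7 + s) = 4 + 2*s*(-7 + s))
(-45*(-18))*E(1) = (-45*(-18))*(4 - 14*1 + 2*1**2) = 810*(4 - 14 + 2*1) = 810*(4 - 14 + 2) = 810*(-8) = -6480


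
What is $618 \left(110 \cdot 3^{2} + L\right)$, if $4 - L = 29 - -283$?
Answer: $421476$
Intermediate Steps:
$L = -308$ ($L = 4 - \left(29 - -283\right) = 4 - \left(29 + 283\right) = 4 - 312 = -308$)
$618 \left(110 \cdot 3^{2} + L\right) = 618 \left(110 \cdot 3^{2} - 308\right) = 618 \left(110 \cdot 9 - 308\right) = 618 \left(990 - 308\right) = 618 \cdot 682 = 421476$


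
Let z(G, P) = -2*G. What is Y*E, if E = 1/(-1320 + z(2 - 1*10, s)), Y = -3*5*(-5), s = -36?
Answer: -75/1304 ≈ -0.057515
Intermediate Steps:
Y = 75 (Y = -15*(-5) = 75)
E = -1/1304 (E = 1/(-1320 - 2*(2 - 1*10)) = 1/(-1320 - 2*(2 - 10)) = 1/(-1320 - 2*(-8)) = 1/(-1320 + 16) = 1/(-1304) = -1/1304 ≈ -0.00076687)
Y*E = 75*(-1/1304) = -75/1304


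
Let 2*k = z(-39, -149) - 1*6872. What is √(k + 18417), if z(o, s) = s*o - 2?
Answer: √71542/2 ≈ 133.74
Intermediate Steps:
z(o, s) = -2 + o*s (z(o, s) = o*s - 2 = -2 + o*s)
k = -1063/2 (k = ((-2 - 39*(-149)) - 1*6872)/2 = ((-2 + 5811) - 6872)/2 = (5809 - 6872)/2 = (½)*(-1063) = -1063/2 ≈ -531.50)
√(k + 18417) = √(-1063/2 + 18417) = √(35771/2) = √71542/2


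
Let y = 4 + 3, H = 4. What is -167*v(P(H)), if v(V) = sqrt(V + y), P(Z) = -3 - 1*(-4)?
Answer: -334*sqrt(2) ≈ -472.35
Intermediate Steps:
y = 7
P(Z) = 1 (P(Z) = -3 + 4 = 1)
v(V) = sqrt(7 + V) (v(V) = sqrt(V + 7) = sqrt(7 + V))
-167*v(P(H)) = -167*sqrt(7 + 1) = -334*sqrt(2)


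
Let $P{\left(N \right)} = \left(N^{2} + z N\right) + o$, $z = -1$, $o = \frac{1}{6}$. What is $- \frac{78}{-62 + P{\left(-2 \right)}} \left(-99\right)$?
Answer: $- \frac{46332}{335} \approx -138.3$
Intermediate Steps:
$o = \frac{1}{6} \approx 0.16667$
$P{\left(N \right)} = \frac{1}{6} + N^{2} - N$ ($P{\left(N \right)} = \left(N^{2} - N\right) + \frac{1}{6} = \frac{1}{6} + N^{2} - N$)
$- \frac{78}{-62 + P{\left(-2 \right)}} \left(-99\right) = - \frac{78}{-62 + \left(\frac{1}{6} + \left(-2\right)^{2} - -2\right)} \left(-99\right) = - \frac{78}{-62 + \left(\frac{1}{6} + 4 + 2\right)} \left(-99\right) = - \frac{78}{-62 + \frac{37}{6}} \left(-99\right) = - \frac{78}{- \frac{335}{6}} \left(-99\right) = \left(-78\right) \left(- \frac{6}{335}\right) \left(-99\right) = \frac{468}{335} \left(-99\right) = - \frac{46332}{335}$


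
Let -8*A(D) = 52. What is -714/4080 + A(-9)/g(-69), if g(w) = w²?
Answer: -33587/190440 ≈ -0.17637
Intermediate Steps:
A(D) = -13/2 (A(D) = -⅛*52 = -13/2)
-714/4080 + A(-9)/g(-69) = -714/4080 - 13/(2*((-69)²)) = -714*1/4080 - 13/2/4761 = -7/40 - 13/2*1/4761 = -7/40 - 13/9522 = -33587/190440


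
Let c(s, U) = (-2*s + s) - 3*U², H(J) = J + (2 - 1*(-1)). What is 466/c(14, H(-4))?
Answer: -466/17 ≈ -27.412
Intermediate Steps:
H(J) = 3 + J (H(J) = J + (2 + 1) = J + 3 = 3 + J)
c(s, U) = -s - 3*U²
466/c(14, H(-4)) = 466/(-1*14 - 3*(3 - 4)²) = 466/(-14 - 3*(-1)²) = 466/(-14 - 3*1) = 466/(-14 - 3) = 466/(-17) = 466*(-1/17) = -466/17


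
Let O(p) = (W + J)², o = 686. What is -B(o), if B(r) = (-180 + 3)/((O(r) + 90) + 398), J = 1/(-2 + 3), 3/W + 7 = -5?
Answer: 2832/7817 ≈ 0.36229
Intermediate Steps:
W = -¼ (W = 3/(-7 - 5) = 3/(-12) = 3*(-1/12) = -¼ ≈ -0.25000)
J = 1 (J = 1/1 = 1)
O(p) = 9/16 (O(p) = (-¼ + 1)² = (¾)² = 9/16)
B(r) = -2832/7817 (B(r) = (-180 + 3)/((9/16 + 90) + 398) = -177/(1449/16 + 398) = -177/7817/16 = -177*16/7817 = -2832/7817)
-B(o) = -1*(-2832/7817) = 2832/7817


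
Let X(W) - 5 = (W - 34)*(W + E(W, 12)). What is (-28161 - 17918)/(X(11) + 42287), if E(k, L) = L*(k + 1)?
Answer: -46079/38727 ≈ -1.1898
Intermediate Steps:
E(k, L) = L*(1 + k)
X(W) = 5 + (-34 + W)*(12 + 13*W) (X(W) = 5 + (W - 34)*(W + 12*(1 + W)) = 5 + (-34 + W)*(W + (12 + 12*W)) = 5 + (-34 + W)*(12 + 13*W))
(-28161 - 17918)/(X(11) + 42287) = (-28161 - 17918)/((-403 - 430*11 + 13*11²) + 42287) = -46079/((-403 - 4730 + 13*121) + 42287) = -46079/((-403 - 4730 + 1573) + 42287) = -46079/(-3560 + 42287) = -46079/38727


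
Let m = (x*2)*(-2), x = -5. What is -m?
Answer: -20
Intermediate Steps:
m = 20 (m = -5*2*(-2) = -10*(-2) = 20)
-m = -1*20 = -20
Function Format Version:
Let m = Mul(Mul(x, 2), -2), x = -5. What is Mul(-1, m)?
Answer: -20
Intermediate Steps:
m = 20 (m = Mul(Mul(-5, 2), -2) = Mul(-10, -2) = 20)
Mul(-1, m) = Mul(-1, 20) = -20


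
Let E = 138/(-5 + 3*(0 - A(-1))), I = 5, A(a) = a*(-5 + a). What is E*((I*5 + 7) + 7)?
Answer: -234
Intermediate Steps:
E = -6 (E = 138/(-5 + 3*(0 - (-1)*(-5 - 1))) = 138/(-5 + 3*(0 - (-1)*(-6))) = 138/(-5 + 3*(0 - 1*6)) = 138/(-5 + 3*(0 - 6)) = 138/(-5 + 3*(-6)) = 138/(-5 - 18) = 138/(-23) = 138*(-1/23) = -6)
E*((I*5 + 7) + 7) = -6*((5*5 + 7) + 7) = -6*((25 + 7) + 7) = -6*(32 + 7) = -6*39 = -234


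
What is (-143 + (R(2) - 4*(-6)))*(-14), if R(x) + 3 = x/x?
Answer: 1694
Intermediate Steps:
R(x) = -2 (R(x) = -3 + x/x = -3 + 1 = -2)
(-143 + (R(2) - 4*(-6)))*(-14) = (-143 + (-2 - 4*(-6)))*(-14) = (-143 + (-2 + 24))*(-14) = (-143 + 22)*(-14) = -121*(-14) = 1694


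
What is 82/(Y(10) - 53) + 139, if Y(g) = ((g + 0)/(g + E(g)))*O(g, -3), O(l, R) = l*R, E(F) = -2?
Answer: 24995/181 ≈ 138.09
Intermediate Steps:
O(l, R) = R*l
Y(g) = -3*g²/(-2 + g) (Y(g) = ((g + 0)/(g - 2))*(-3*g) = (g/(-2 + g))*(-3*g) = -3*g²/(-2 + g))
82/(Y(10) - 53) + 139 = 82/(-3*10²/(-2 + 10) - 53) + 139 = 82/(-3*100/8 - 53) + 139 = 82/(-3*100*⅛ - 53) + 139 = 82/(-75/2 - 53) + 139 = 82/(-181/2) + 139 = -2/181*82 + 139 = -164/181 + 139 = 24995/181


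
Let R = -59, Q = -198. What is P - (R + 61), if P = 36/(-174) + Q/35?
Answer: -7982/1015 ≈ -7.8640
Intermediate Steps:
P = -5952/1015 (P = 36/(-174) - 198/35 = 36*(-1/174) - 198*1/35 = -6/29 - 198/35 = -5952/1015 ≈ -5.8640)
P - (R + 61) = -5952/1015 - (-59 + 61) = -5952/1015 - 1*2 = -5952/1015 - 2 = -7982/1015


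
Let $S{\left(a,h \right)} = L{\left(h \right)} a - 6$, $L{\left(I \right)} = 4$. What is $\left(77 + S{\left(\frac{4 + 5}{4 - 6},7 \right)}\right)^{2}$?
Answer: $2809$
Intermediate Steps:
$S{\left(a,h \right)} = -6 + 4 a$ ($S{\left(a,h \right)} = 4 a - 6 = -6 + 4 a$)
$\left(77 + S{\left(\frac{4 + 5}{4 - 6},7 \right)}\right)^{2} = \left(77 + \left(-6 + 4 \frac{4 + 5}{4 - 6}\right)\right)^{2} = \left(77 + \left(-6 + 4 \frac{9}{-2}\right)\right)^{2} = \left(77 + \left(-6 + 4 \cdot 9 \left(- \frac{1}{2}\right)\right)\right)^{2} = \left(77 + \left(-6 + 4 \left(- \frac{9}{2}\right)\right)\right)^{2} = \left(77 - 24\right)^{2} = 53^{2} = 2809$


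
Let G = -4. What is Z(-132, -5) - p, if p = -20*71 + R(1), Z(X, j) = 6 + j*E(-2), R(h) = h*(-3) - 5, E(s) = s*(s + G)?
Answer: 1374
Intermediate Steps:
E(s) = s*(-4 + s) (E(s) = s*(s - 4) = s*(-4 + s))
R(h) = -5 - 3*h (R(h) = -3*h - 5 = -5 - 3*h)
Z(X, j) = 6 + 12*j (Z(X, j) = 6 + j*(-2*(-4 - 2)) = 6 + j*(-2*(-6)) = 6 + j*12 = 6 + 12*j)
p = -1428 (p = -20*71 + (-5 - 3*1) = -1420 + (-5 - 3) = -1420 - 8 = -1428)
Z(-132, -5) - p = (6 + 12*(-5)) - 1*(-1428) = (6 - 60) + 1428 = -54 + 1428 = 1374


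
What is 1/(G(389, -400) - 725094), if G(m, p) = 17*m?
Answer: -1/718481 ≈ -1.3918e-6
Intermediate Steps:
1/(G(389, -400) - 725094) = 1/(17*389 - 725094) = 1/(6613 - 725094) = 1/(-718481) = -1/718481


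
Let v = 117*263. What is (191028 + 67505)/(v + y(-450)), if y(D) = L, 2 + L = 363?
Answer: 258533/31132 ≈ 8.3044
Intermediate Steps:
L = 361 (L = -2 + 363 = 361)
y(D) = 361
v = 30771
(191028 + 67505)/(v + y(-450)) = (191028 + 67505)/(30771 + 361) = 258533/31132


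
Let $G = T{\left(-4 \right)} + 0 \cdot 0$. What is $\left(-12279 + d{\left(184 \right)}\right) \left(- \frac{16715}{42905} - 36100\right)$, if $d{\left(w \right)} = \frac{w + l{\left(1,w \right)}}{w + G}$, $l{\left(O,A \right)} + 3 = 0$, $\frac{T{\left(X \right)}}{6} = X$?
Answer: $\frac{608545085898337}{1372960} \approx 4.4324 \cdot 10^{8}$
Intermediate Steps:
$T{\left(X \right)} = 6 X$
$l{\left(O,A \right)} = -3$ ($l{\left(O,A \right)} = -3 + 0 = -3$)
$G = -24$ ($G = 6 \left(-4\right) + 0 \cdot 0 = -24 + 0 = -24$)
$d{\left(w \right)} = \frac{-3 + w}{-24 + w}$ ($d{\left(w \right)} = \frac{w - 3}{w - 24} = \frac{-3 + w}{-24 + w}$)
$\left(-12279 + d{\left(184 \right)}\right) \left(- \frac{16715}{42905} - 36100\right) = \left(-12279 + \frac{-3 + 184}{-24 + 184}\right) \left(- \frac{16715}{42905} - 36100\right) = \left(-12279 + \frac{1}{160} \cdot 181\right) \left(\left(-16715\right) \frac{1}{42905} - 36100\right) = \left(-12279 + \frac{1}{160} \cdot 181\right) \left(- \frac{3343}{8581} - 36100\right) = \left(-12279 + \frac{181}{160}\right) \left(- \frac{309777443}{8581}\right) = \left(- \frac{1964459}{160}\right) \left(- \frac{309777443}{8581}\right) = \frac{608545085898337}{1372960}$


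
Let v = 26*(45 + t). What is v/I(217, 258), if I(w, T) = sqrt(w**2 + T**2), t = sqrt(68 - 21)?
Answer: 26*sqrt(113653)*(45 + sqrt(47))/113653 ≈ 3.9993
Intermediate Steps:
t = sqrt(47) ≈ 6.8557
I(w, T) = sqrt(T**2 + w**2)
v = 1170 + 26*sqrt(47) (v = 26*(45 + sqrt(47)) = 1170 + 26*sqrt(47) ≈ 1348.2)
v/I(217, 258) = (1170 + 26*sqrt(47))/(sqrt(258**2 + 217**2)) = (1170 + 26*sqrt(47))/(sqrt(66564 + 47089)) = (1170 + 26*sqrt(47))/(sqrt(113653)) = (1170 + 26*sqrt(47))*(sqrt(113653)/113653) = sqrt(113653)*(1170 + 26*sqrt(47))/113653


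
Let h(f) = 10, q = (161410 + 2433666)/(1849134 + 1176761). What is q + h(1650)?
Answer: 32854026/3025895 ≈ 10.858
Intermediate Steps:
q = 2595076/3025895 ≈ 0.85762
q + h(1650) = 2595076/3025895 + 10 = 32854026/3025895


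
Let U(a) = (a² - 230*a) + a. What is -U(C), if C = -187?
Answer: -77792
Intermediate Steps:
U(a) = a² - 229*a
-U(C) = -(-187)*(-229 - 187) = -(-187)*(-416) = -1*77792 = -77792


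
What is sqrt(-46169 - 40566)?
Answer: I*sqrt(86735) ≈ 294.51*I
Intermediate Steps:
sqrt(-46169 - 40566) = sqrt(-86735) = I*sqrt(86735)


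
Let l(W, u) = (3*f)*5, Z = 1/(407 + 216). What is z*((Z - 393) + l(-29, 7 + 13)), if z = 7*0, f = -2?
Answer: 0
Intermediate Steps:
Z = 1/623 ≈ 0.0016051
l(W, u) = -30 (l(W, u) = (3*(-2))*5 = -6*5 = -30)
z = 0
z*((Z - 393) + l(-29, 7 + 13)) = 0*((1/623 - 393) - 30) = 0*(-244838/623 - 30) = 0*(-263528/623) = 0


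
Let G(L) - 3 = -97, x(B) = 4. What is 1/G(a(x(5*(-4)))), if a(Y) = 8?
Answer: -1/94 ≈ -0.010638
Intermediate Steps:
G(L) = -94 (G(L) = 3 - 97 = -94)
1/G(a(x(5*(-4)))) = 1/(-94) = -1/94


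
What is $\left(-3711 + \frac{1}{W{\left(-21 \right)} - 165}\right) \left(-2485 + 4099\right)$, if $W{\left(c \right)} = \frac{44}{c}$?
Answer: $- \frac{21017378880}{3509} \approx -5.9896 \cdot 10^{6}$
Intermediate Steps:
$\left(-3711 + \frac{1}{W{\left(-21 \right)} - 165}\right) \left(-2485 + 4099\right) = \left(-3711 + \frac{1}{\frac{44}{-21} - 165}\right) \left(-2485 + 4099\right) = \left(-3711 + \frac{1}{44 \left(- \frac{1}{21}\right) - 165}\right) 1614 = \left(-3711 + \frac{1}{- \frac{44}{21} - 165}\right) 1614 = \left(-3711 + \frac{1}{- \frac{3509}{21}}\right) 1614 = \left(-3711 - \frac{21}{3509}\right) 1614 = \left(- \frac{13021920}{3509}\right) 1614 = - \frac{21017378880}{3509}$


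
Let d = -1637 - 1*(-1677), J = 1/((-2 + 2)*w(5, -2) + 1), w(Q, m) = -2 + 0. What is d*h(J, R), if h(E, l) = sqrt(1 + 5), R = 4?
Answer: 40*sqrt(6) ≈ 97.980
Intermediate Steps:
w(Q, m) = -2
J = 1 (J = 1/((-2 + 2)*(-2) + 1) = 1/(0*(-2) + 1) = 1/(0 + 1) = 1/1 = 1)
h(E, l) = sqrt(6)
d = 40 (d = -1637 + 1677 = 40)
d*h(J, R) = 40*sqrt(6)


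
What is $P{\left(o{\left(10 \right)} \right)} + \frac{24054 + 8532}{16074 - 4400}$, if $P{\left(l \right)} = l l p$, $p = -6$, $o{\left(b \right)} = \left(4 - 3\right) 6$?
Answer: $- \frac{1244499}{5837} \approx -213.21$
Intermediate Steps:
$o{\left(b \right)} = 6$ ($o{\left(b \right)} = 1 \cdot 6 = 6$)
$P{\left(l \right)} = - 6 l^{2}$ ($P{\left(l \right)} = l l \left(-6\right) = l^{2} \left(-6\right) = - 6 l^{2}$)
$P{\left(o{\left(10 \right)} \right)} + \frac{24054 + 8532}{16074 - 4400} = - 6 \cdot 6^{2} + \frac{24054 + 8532}{16074 - 4400} = \left(-6\right) 36 + \frac{32586}{11674} = -216 + 32586 \cdot \frac{1}{11674} = -216 + \frac{16293}{5837} = - \frac{1244499}{5837}$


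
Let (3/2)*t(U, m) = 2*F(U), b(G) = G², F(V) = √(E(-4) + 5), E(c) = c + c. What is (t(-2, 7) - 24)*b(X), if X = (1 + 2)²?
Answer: -1944 + 108*I*√3 ≈ -1944.0 + 187.06*I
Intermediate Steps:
E(c) = 2*c
F(V) = I*√3 (F(V) = √(2*(-4) + 5) = √(-8 + 5) = √(-3) = I*√3)
X = 9 (X = 3² = 9)
t(U, m) = 4*I*√3/3 (t(U, m) = 2*(2*(I*√3))/3 = 2*(2*I*√3)/3 = 4*I*√3/3)
(t(-2, 7) - 24)*b(X) = (4*I*√3/3 - 24)*9² = (-24 + 4*I*√3/3)*81 = -1944 + 108*I*√3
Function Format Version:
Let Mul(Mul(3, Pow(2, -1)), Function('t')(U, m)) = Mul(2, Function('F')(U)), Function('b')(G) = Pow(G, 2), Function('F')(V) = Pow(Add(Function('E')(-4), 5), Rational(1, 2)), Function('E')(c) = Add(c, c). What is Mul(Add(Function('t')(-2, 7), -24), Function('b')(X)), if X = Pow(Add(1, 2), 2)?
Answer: Add(-1944, Mul(108, I, Pow(3, Rational(1, 2)))) ≈ Add(-1944.0, Mul(187.06, I))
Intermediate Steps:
Function('E')(c) = Mul(2, c)
Function('F')(V) = Mul(I, Pow(3, Rational(1, 2))) (Function('F')(V) = Pow(Add(Mul(2, -4), 5), Rational(1, 2)) = Pow(Add(-8, 5), Rational(1, 2)) = Pow(-3, Rational(1, 2)) = Mul(I, Pow(3, Rational(1, 2))))
X = 9 (X = Pow(3, 2) = 9)
Function('t')(U, m) = Mul(Rational(4, 3), I, Pow(3, Rational(1, 2))) (Function('t')(U, m) = Mul(Rational(2, 3), Mul(2, Mul(I, Pow(3, Rational(1, 2))))) = Mul(Rational(2, 3), Mul(2, I, Pow(3, Rational(1, 2)))) = Mul(Rational(4, 3), I, Pow(3, Rational(1, 2))))
Mul(Add(Function('t')(-2, 7), -24), Function('b')(X)) = Mul(Add(Mul(Rational(4, 3), I, Pow(3, Rational(1, 2))), -24), Pow(9, 2)) = Mul(Add(-24, Mul(Rational(4, 3), I, Pow(3, Rational(1, 2)))), 81) = Add(-1944, Mul(108, I, Pow(3, Rational(1, 2))))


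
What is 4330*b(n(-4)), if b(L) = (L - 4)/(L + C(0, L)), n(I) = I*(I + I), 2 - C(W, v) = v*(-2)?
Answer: 8660/7 ≈ 1237.1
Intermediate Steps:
C(W, v) = 2 + 2*v (C(W, v) = 2 - v*(-2) = 2 - (-2)*v = 2 + 2*v)
n(I) = 2*I**2 (n(I) = I*(2*I) = 2*I**2)
b(L) = (-4 + L)/(2 + 3*L) (b(L) = (L - 4)/(L + (2 + 2*L)) = (-4 + L)/(2 + 3*L))
4330*b(n(-4)) = 4330*((-4 + 2*(-4)**2)/(2 + 3*(2*(-4)**2))) = 4330*((-4 + 2*16)/(2 + 3*(2*16))) = 4330*((-4 + 32)/(2 + 3*32)) = 4330*(28/(2 + 96)) = 4330*(28/98) = 4330*((1/98)*28) = 4330*(2/7) = 8660/7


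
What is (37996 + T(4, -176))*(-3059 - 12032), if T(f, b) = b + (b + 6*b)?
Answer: -552149508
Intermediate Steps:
T(f, b) = 8*b (T(f, b) = b + 7*b = 8*b)
(37996 + T(4, -176))*(-3059 - 12032) = (37996 + 8*(-176))*(-3059 - 12032) = (37996 - 1408)*(-15091) = 36588*(-15091) = -552149508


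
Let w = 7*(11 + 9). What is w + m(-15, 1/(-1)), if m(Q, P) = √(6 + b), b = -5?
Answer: 141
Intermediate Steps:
w = 140 (w = 7*20 = 140)
m(Q, P) = 1 (m(Q, P) = √(6 - 5) = √1 = 1)
w + m(-15, 1/(-1)) = 140 + 1 = 141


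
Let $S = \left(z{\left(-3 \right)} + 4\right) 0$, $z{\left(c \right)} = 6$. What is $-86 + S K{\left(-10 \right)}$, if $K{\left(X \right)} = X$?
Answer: $-86$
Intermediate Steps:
$S = 0$ ($S = \left(6 + 4\right) 0 = 10 \cdot 0 = 0$)
$-86 + S K{\left(-10 \right)} = -86 + 0 \left(-10\right) = -86 + 0 = -86$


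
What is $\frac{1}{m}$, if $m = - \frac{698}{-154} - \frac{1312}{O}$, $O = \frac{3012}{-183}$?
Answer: $\frac{19327}{1628215} \approx 0.01187$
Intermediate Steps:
$O = - \frac{1004}{61}$ ($O = 3012 \left(- \frac{1}{183}\right) = - \frac{1004}{61} \approx -16.459$)
$m = \frac{1628215}{19327}$ ($m = - \frac{698}{-154} - \frac{1312}{- \frac{1004}{61}} = \left(-698\right) \left(- \frac{1}{154}\right) - - \frac{20008}{251} = \frac{349}{77} + \frac{20008}{251} = \frac{1628215}{19327} \approx 84.246$)
$\frac{1}{m} = \frac{1}{\frac{1628215}{19327}} = \frac{19327}{1628215}$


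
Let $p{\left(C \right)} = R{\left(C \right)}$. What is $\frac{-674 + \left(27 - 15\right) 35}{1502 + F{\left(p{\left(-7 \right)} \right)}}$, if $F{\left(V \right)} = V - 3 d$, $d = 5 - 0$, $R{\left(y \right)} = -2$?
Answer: $- \frac{254}{1485} \approx -0.17104$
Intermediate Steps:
$p{\left(C \right)} = -2$
$d = 5$ ($d = 5 + 0 = 5$)
$F{\left(V \right)} = -15 + V$ ($F{\left(V \right)} = V - 15 = -15 + V$)
$\frac{-674 + \left(27 - 15\right) 35}{1502 + F{\left(p{\left(-7 \right)} \right)}} = \frac{-674 + \left(27 - 15\right) 35}{1502 - 17} = \frac{-674 + 12 \cdot 35}{1502 - 17} = \frac{-674 + 420}{1485} = \left(-254\right) \frac{1}{1485} = - \frac{254}{1485}$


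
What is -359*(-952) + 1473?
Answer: 343241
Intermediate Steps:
-359*(-952) + 1473 = 341768 + 1473 = 343241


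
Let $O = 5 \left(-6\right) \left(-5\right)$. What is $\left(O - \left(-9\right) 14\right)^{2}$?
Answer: $76176$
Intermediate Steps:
$O = 150$ ($O = \left(-30\right) \left(-5\right) = 150$)
$\left(O - \left(-9\right) 14\right)^{2} = \left(150 - \left(-9\right) 14\right)^{2} = \left(150 - -126\right)^{2} = \left(150 + 126\right)^{2} = 276^{2} = 76176$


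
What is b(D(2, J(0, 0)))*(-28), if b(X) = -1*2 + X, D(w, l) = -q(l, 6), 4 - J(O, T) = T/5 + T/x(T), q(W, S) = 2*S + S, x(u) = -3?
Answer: 560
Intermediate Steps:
q(W, S) = 3*S
J(O, T) = 4 + 2*T/15 (J(O, T) = 4 - (T/5 + T/(-3)) = 4 - (T*(1/5) + T*(-1/3)) = 4 - (T/5 - T/3) = 4 - (-2)*T/15 = 4 + 2*T/15)
D(w, l) = -18 (D(w, l) = -3*6 = -1*18 = -18)
b(X) = -2 + X
b(D(2, J(0, 0)))*(-28) = (-2 - 18)*(-28) = -20*(-28) = 560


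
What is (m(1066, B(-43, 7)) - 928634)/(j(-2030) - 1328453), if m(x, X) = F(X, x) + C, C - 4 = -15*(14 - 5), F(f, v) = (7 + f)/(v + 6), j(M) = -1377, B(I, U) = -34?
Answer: 995636107/1425577760 ≈ 0.69841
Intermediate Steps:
F(f, v) = (7 + f)/(6 + v)
C = -131 (C = 4 - 15*(14 - 5) = 4 - 15*9 = 4 - 135 = -131)
m(x, X) = -131 + (7 + X)/(6 + x) (m(x, X) = (7 + X)/(6 + x) - 131 = -131 + (7 + X)/(6 + x))
(m(1066, B(-43, 7)) - 928634)/(j(-2030) - 1328453) = ((-779 - 34 - 131*1066)/(6 + 1066) - 928634)/(-1377 - 1328453) = ((-779 - 34 - 139646)/1072 - 928634)/(-1329830) = ((1/1072)*(-140459) - 928634)*(-1/1329830) = (-140459/1072 - 928634)*(-1/1329830) = -995636107/1072*(-1/1329830) = 995636107/1425577760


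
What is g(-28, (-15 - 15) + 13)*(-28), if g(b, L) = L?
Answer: 476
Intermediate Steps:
g(-28, (-15 - 15) + 13)*(-28) = ((-15 - 15) + 13)*(-28) = (-30 + 13)*(-28) = -17*(-28) = 476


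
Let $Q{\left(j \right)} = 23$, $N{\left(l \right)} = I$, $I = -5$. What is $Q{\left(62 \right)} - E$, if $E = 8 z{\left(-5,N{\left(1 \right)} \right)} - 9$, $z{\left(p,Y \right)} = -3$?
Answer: $56$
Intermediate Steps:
$N{\left(l \right)} = -5$
$E = -33$ ($E = 8 \left(-3\right) - 9 = -24 - 9 = -33$)
$Q{\left(62 \right)} - E = 23 - -33 = 23 + 33 = 56$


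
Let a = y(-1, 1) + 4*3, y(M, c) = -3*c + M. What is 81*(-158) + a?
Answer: -12790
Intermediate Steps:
y(M, c) = M - 3*c
a = 8 (a = (-1 - 3*1) + 4*3 = (-1 - 3) + 12 = -4 + 12 = 8)
81*(-158) + a = 81*(-158) + 8 = -12798 + 8 = -12790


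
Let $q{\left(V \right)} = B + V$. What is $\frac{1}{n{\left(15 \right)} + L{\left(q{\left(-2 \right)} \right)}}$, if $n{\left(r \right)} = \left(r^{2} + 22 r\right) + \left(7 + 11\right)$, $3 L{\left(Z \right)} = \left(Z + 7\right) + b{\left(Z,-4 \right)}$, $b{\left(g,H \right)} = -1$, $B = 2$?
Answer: $\frac{1}{575} \approx 0.0017391$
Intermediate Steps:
$q{\left(V \right)} = 2 + V$
$L{\left(Z \right)} = 2 + \frac{Z}{3}$ ($L{\left(Z \right)} = \frac{\left(Z + 7\right) - 1}{3} = \frac{\left(7 + Z\right) - 1}{3} = \frac{6 + Z}{3} = 2 + \frac{Z}{3}$)
$n{\left(r \right)} = 18 + r^{2} + 22 r$ ($n{\left(r \right)} = \left(r^{2} + 22 r\right) + 18 = 18 + r^{2} + 22 r$)
$\frac{1}{n{\left(15 \right)} + L{\left(q{\left(-2 \right)} \right)}} = \frac{1}{\left(18 + 15^{2} + 22 \cdot 15\right) + \left(2 + \frac{2 - 2}{3}\right)} = \frac{1}{\left(18 + 225 + 330\right) + \left(2 + \frac{1}{3} \cdot 0\right)} = \frac{1}{573 + \left(2 + 0\right)} = \frac{1}{573 + 2} = \frac{1}{575}$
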